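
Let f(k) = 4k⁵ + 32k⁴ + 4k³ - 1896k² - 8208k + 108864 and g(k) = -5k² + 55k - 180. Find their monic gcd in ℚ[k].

k² - 11k + 36

Apply the Euclidean algorithm:
  4k⁵ + 32k⁴ + 4k³ - 1896k² - 8208k + 108864 = (-(4/5)k³ - (76/5)k² - (696/5)k - 3024/5)(-5k² + 55k - 180) + (0)
Last nonzero remainder: -5k² + 55k - 180. Dividing through by -5 gives the monic gcd k² - 11k + 36.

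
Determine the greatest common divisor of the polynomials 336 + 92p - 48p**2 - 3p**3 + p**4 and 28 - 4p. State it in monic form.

Euclidean algorithm in ℚ[p]:
  p**4 - 3p**3 - 48p**2 + 92p + 336 = (-(1/4)p**3 - p**2 + 5p + 12)(-4p + 28) + (0)
Last nonzero remainder: -4p + 28. Dividing through by -4 gives the monic gcd p - 7.

-7 + p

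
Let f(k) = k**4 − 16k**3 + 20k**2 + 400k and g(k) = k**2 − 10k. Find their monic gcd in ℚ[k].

Repeated division with remainder:
  k**4 − 16k**3 + 20k**2 + 400k = (k**2 − 6k − 40)(k**2 − 10k) + (0)
The last nonzero remainder k**2 − 10k is already monic.

k**2 − 10k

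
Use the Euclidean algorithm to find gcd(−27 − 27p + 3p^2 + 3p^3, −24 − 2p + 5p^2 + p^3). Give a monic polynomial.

3 + p

By polynomial division,
  3p^3 + 3p^2 − 27p − 27 = (3)(p^3 + 5p^2 − 2p − 24) + (−12p^2 − 21p + 45)
  p^3 + 5p^2 − 2p − 24 = (−(1/12)p − 13/48)(−12p^2 − 21p + 45) + (−(63/16)p − 189/16)
  −12p^2 − 21p + 45 = ((64/21)p − 80/21)(−(63/16)p − 189/16) + (0)
Last nonzero remainder: −(63/16)p − 189/16. Dividing through by −63/16 gives the monic gcd p + 3.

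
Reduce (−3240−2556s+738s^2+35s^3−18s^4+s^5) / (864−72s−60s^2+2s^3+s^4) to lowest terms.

(90+71s−18s^2+s^3)/(−24+2s+s^2)

By polynomial division,
  s^5−18s^4+35s^3+738s^2−2556s−3240 = (s−20)(s^4+2s^3−60s^2−72s+864) + (135s^3−390s^2−4860s+14040)
  s^4+2s^3−60s^2−72s+864 = ((1/135)s+44/1215)(135s^3−390s^2−4860s+14040) + (−(800/81)s^2+3200/9)
  135s^3−390s^2−4860s+14040 = (−(2187/160)s+3159/80)(−(800/81)s^2+3200/9) + (0)
Last nonzero remainder: −(800/81)s^2+3200/9. Dividing through by −800/81 gives the monic gcd s^2−36.
Cancel s^2−36 from numerator and denominator to get the reduced form.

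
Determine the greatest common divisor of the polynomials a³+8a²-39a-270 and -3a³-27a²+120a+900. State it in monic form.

a²-a-30

Euclidean algorithm in ℚ[a]:
  a³+8a²-39a-270 = (-1/3)(-3a³-27a²+120a+900) + (-a²+a+30)
  -3a³-27a²+120a+900 = (3a+30)(-a²+a+30) + (0)
Last nonzero remainder: -a²+a+30. Dividing through by -1 gives the monic gcd a²-a-30.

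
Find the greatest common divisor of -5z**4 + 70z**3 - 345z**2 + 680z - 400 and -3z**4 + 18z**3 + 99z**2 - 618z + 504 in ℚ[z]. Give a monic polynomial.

z**2 - 5z + 4

Euclidean algorithm in ℚ[z]:
  -5z**4 + 70z**3 - 345z**2 + 680z - 400 = (5/3)(-3z**4 + 18z**3 + 99z**2 - 618z + 504) + (40z**3 - 510z**2 + 1710z - 1240)
  -3z**4 + 18z**3 + 99z**2 - 618z + 504 = (-(3/40)z - 81/160)(40z**3 - 510z**2 + 1710z - 1240) + (-(495/16)z**2 + (2475/16)z - 495/4)
  40z**3 - 510z**2 + 1710z - 1240 = (-(128/99)z + 992/99)(-(495/16)z**2 + (2475/16)z - 495/4) + (0)
Last nonzero remainder: -(495/16)z**2 + (2475/16)z - 495/4. Dividing through by -495/16 gives the monic gcd z**2 - 5z + 4.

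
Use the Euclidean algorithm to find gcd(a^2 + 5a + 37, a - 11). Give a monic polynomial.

Repeated division with remainder:
  a^2 + 5a + 37 = (a + 16)(a - 11) + (213)
  a - 11 = ((1/213)a - 11/213)(213) + (0)
The last nonzero remainder is the constant 213, so the polynomials are coprime and gcd = 1.

1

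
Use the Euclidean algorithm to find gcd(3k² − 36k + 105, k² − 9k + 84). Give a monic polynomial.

1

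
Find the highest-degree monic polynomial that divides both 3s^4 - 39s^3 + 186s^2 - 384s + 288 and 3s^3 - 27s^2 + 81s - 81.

Apply the Euclidean algorithm:
  3s^4 - 39s^3 + 186s^2 - 384s + 288 = (s - 4)(3s^3 - 27s^2 + 81s - 81) + (-3s^2 + 21s - 36)
  3s^3 - 27s^2 + 81s - 81 = (-s + 2)(-3s^2 + 21s - 36) + (3s - 9)
  -3s^2 + 21s - 36 = (-s + 4)(3s - 9) + (0)
Last nonzero remainder: 3s - 9. Dividing through by 3 gives the monic gcd s - 3.

s - 3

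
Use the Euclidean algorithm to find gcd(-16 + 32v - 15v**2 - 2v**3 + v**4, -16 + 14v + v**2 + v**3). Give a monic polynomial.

Apply the Euclidean algorithm:
  v**4 - 2v**3 - 15v**2 + 32v - 16 = (v - 3)(v**3 + v**2 + 14v - 16) + (-26v**2 + 90v - 64)
  v**3 + v**2 + 14v - 16 = (-(1/26)v - 29/169)(-26v**2 + 90v - 64) + ((4560/169)v - 4560/169)
  -26v**2 + 90v - 64 = (-(2197/2280)v + 676/285)((4560/169)v - 4560/169) + (0)
Last nonzero remainder: (4560/169)v - 4560/169. Dividing through by 4560/169 gives the monic gcd v - 1.

-1 + v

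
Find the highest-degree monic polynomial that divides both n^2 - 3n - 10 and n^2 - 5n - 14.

n + 2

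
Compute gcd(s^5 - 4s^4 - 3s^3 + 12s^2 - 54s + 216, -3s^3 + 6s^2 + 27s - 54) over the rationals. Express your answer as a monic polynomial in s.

s^2 - 9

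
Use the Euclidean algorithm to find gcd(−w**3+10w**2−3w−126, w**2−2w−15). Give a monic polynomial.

Apply the Euclidean algorithm:
  −w**3+10w**2−3w−126 = (−w+8)(w**2−2w−15) + (−2w−6)
  w**2−2w−15 = (−(1/2)w+5/2)(−2w−6) + (0)
Last nonzero remainder: −2w−6. Dividing through by −2 gives the monic gcd w+3.

w+3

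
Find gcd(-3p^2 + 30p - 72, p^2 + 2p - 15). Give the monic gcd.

1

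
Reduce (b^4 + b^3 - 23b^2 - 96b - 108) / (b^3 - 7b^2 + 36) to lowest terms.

(b^2 + 5b + 9)/(b - 3)

By polynomial division,
  b^4 + b^3 - 23b^2 - 96b - 108 = (b + 8)(b^3 - 7b^2 + 36) + (33b^2 - 132b - 396)
  b^3 - 7b^2 + 36 = ((1/33)b - 1/11)(33b^2 - 132b - 396) + (0)
Last nonzero remainder: 33b^2 - 132b - 396. Dividing through by 33 gives the monic gcd b^2 - 4b - 12.
Cancel b^2 - 4b - 12 from numerator and denominator to get the reduced form.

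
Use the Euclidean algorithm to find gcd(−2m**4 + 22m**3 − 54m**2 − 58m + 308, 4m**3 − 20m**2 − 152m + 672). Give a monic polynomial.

Euclidean algorithm in ℚ[m]:
  −2m**4 + 22m**3 − 54m**2 − 58m + 308 = (−(1/2)m + 3)(4m**3 − 20m**2 − 152m + 672) + (−70m**2 + 734m − 1708)
  4m**3 − 20m**2 − 152m + 672 = (−(2/35)m − 384/1225)(−70m**2 + 734m − 1708) + (−(23904/1225)m + 23904/175)
  −70m**2 + 734m − 1708 = ((42875/11952)m − 74725/5976)(−(23904/1225)m + 23904/175) + (0)
Last nonzero remainder: −(23904/1225)m + 23904/175. Dividing through by −23904/1225 gives the monic gcd m − 7.

m − 7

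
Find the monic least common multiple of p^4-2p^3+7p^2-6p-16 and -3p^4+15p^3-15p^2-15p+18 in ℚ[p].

Euclidean algorithm in ℚ[p]:
  p^4-2p^3+7p^2-6p-16 = (-1/3)(-3p^4+15p^3-15p^2-15p+18) + (3p^3+2p^2-11p-10)
  -3p^4+15p^3-15p^2-15p+18 = (-p+17/3)(3p^3+2p^2-11p-10) + (-(112/3)p^2+(112/3)p+224/3)
  3p^3+2p^2-11p-10 = (-(9/112)p-15/112)(-(112/3)p^2+(112/3)p+224/3) + (0)
Last nonzero remainder: -(112/3)p^2+(112/3)p+224/3. Dividing through by -112/3 gives the monic gcd p^2-p-2.
Then lcm(f, g) = f·g / gcd(f, g); expanding and making the result monic gives the answer.

p^6-6p^5+18p^4-40p^3+29p^2+46p-48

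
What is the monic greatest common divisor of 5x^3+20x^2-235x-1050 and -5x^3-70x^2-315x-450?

Apply the Euclidean algorithm:
  5x^3+20x^2-235x-1050 = (-1)(-5x^3-70x^2-315x-450) + (-50x^2-550x-1500)
  -5x^3-70x^2-315x-450 = ((1/10)x+3/10)(-50x^2-550x-1500) + (0)
Last nonzero remainder: -50x^2-550x-1500. Dividing through by -50 gives the monic gcd x^2+11x+30.

x^2+11x+30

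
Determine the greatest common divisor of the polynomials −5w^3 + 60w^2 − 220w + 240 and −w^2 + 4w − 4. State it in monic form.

w − 2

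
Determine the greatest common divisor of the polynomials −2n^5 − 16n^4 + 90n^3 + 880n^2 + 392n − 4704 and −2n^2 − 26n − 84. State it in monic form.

n^2 + 13n + 42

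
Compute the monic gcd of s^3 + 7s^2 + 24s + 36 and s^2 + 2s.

1

Euclidean algorithm in ℚ[s]:
  s^3 + 7s^2 + 24s + 36 = (s + 5)(s^2 + 2s) + (14s + 36)
  s^2 + 2s = ((1/14)s − 2/49)(14s + 36) + (72/49)
  14s + 36 = ((343/36)s + 49/2)(72/49) + (0)
The last nonzero remainder is the constant 72/49, so the polynomials are coprime and gcd = 1.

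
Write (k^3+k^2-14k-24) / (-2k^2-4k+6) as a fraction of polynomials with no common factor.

(-k^2+2k+8)/(2k-2)

Apply the Euclidean algorithm:
  k^3+k^2-14k-24 = (-(1/2)k+1/2)(-2k^2-4k+6) + (-9k-27)
  -2k^2-4k+6 = ((2/9)k-2/9)(-9k-27) + (0)
Last nonzero remainder: -9k-27. Dividing through by -9 gives the monic gcd k+3.
Cancel k+3 from numerator and denominator to get the reduced form.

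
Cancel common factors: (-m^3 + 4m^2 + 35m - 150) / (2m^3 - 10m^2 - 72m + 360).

(-m + 5)/(2m - 12)

By polynomial division,
  -m^3 + 4m^2 + 35m - 150 = (-1/2)(2m^3 - 10m^2 - 72m + 360) + (-m^2 - m + 30)
  2m^3 - 10m^2 - 72m + 360 = (-2m + 12)(-m^2 - m + 30) + (0)
Last nonzero remainder: -m^2 - m + 30. Dividing through by -1 gives the monic gcd m^2 + m - 30.
Cancel m^2 + m - 30 from numerator and denominator to get the reduced form.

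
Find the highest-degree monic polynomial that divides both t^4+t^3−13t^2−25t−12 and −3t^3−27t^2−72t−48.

t+1

Repeated division with remainder:
  t^4+t^3−13t^2−25t−12 = (−(1/3)t+8/3)(−3t^3−27t^2−72t−48) + (35t^2+151t+116)
  −3t^3−27t^2−72t−48 = (−(3/35)t−492/1225)(35t^2+151t+116) + (−(1728/1225)t−1728/1225)
  35t^2+151t+116 = (−(42875/1728)t−35525/432)(−(1728/1225)t−1728/1225) + (0)
Last nonzero remainder: −(1728/1225)t−1728/1225. Dividing through by −1728/1225 gives the monic gcd t+1.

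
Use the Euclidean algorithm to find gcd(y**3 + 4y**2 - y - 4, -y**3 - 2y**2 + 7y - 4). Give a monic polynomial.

Repeated division with remainder:
  y**3 + 4y**2 - y - 4 = (-1)(-y**3 - 2y**2 + 7y - 4) + (2y**2 + 6y - 8)
  -y**3 - 2y**2 + 7y - 4 = (-(1/2)y + 1/2)(2y**2 + 6y - 8) + (0)
Last nonzero remainder: 2y**2 + 6y - 8. Dividing through by 2 gives the monic gcd y**2 + 3y - 4.

y**2 + 3y - 4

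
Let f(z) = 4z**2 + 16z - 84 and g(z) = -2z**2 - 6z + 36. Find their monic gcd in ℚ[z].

z - 3

By polynomial division,
  4z**2 + 16z - 84 = (-2)(-2z**2 - 6z + 36) + (4z - 12)
  -2z**2 - 6z + 36 = (-(1/2)z - 3)(4z - 12) + (0)
Last nonzero remainder: 4z - 12. Dividing through by 4 gives the monic gcd z - 3.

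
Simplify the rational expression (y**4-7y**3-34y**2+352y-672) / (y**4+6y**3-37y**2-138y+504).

(y**2-10y+24)/(y**2+3y-18)

Repeated division with remainder:
  y**4-7y**3-34y**2+352y-672 = (y**4+6y**3-37y**2-138y+504) + (-13y**3+3y**2+490y-1176)
  y**4+6y**3-37y**2-138y+504 = (-(1/13)y-81/169)(-13y**3+3y**2+490y-1176) + ((360/169)y**2+(1080/169)y-10080/169)
  -13y**3+3y**2+490y-1176 = (-(2197/360)y+1183/60)((360/169)y**2+(1080/169)y-10080/169) + (0)
Last nonzero remainder: (360/169)y**2+(1080/169)y-10080/169. Dividing through by 360/169 gives the monic gcd y**2+3y-28.
Cancel y**2+3y-28 from numerator and denominator to get the reduced form.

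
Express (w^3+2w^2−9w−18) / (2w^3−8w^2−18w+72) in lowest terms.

Repeated division with remainder:
  w^3+2w^2−9w−18 = (1/2)(2w^3−8w^2−18w+72) + (6w^2−54)
  2w^3−8w^2−18w+72 = ((1/3)w−4/3)(6w^2−54) + (0)
Last nonzero remainder: 6w^2−54. Dividing through by 6 gives the monic gcd w^2−9.
Cancel w^2−9 from numerator and denominator to get the reduced form.

(w+2)/(2w−8)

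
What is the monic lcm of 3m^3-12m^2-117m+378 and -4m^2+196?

m^4+3m^3-67m^2-147m+882

Euclidean algorithm in ℚ[m]:
  3m^3-12m^2-117m+378 = (-(3/4)m+3)(-4m^2+196) + (30m-210)
  -4m^2+196 = (-(2/15)m-14/15)(30m-210) + (0)
Last nonzero remainder: 30m-210. Dividing through by 30 gives the monic gcd m-7.
Then lcm(f, g) = f·g / gcd(f, g); expanding and making the result monic gives the answer.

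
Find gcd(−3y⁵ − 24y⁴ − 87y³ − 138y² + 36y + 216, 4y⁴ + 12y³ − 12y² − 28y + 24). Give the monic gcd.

Repeated division with remainder:
  −3y⁵ − 24y⁴ − 87y³ − 138y² + 36y + 216 = (−(3/4)y − 15/4)(4y⁴ + 12y³ − 12y² − 28y + 24) + (−51y³ − 204y² − 51y + 306)
  4y⁴ + 12y³ − 12y² − 28y + 24 = (−(4/51)y + 4/51)(−51y³ − 204y² − 51y + 306) + (0)
Last nonzero remainder: −51y³ − 204y² − 51y + 306. Dividing through by −51 gives the monic gcd y³ + 4y² + y − 6.

y³ + 4y² + y − 6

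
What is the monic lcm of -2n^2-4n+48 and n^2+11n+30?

n^3+7n^2-14n-120

Apply the Euclidean algorithm:
  -2n^2-4n+48 = (-2)(n^2+11n+30) + (18n+108)
  n^2+11n+30 = ((1/18)n+5/18)(18n+108) + (0)
Last nonzero remainder: 18n+108. Dividing through by 18 gives the monic gcd n+6.
Then lcm(f, g) = f·g / gcd(f, g); expanding and making the result monic gives the answer.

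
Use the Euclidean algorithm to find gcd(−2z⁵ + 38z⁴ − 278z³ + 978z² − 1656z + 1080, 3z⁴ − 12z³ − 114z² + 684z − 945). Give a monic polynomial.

z³ − 11z² + 39z − 45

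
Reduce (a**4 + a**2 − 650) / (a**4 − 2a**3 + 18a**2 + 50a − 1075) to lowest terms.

(a**2 + 26)/(a**2 − 2a + 43)

Apply the Euclidean algorithm:
  a**4 + a**2 − 650 = (a**4 − 2a**3 + 18a**2 + 50a − 1075) + (2a**3 − 17a**2 − 50a + 425)
  a**4 − 2a**3 + 18a**2 + 50a − 1075 = ((1/2)a + 13/4)(2a**3 − 17a**2 − 50a + 425) + ((393/4)a**2 − 9825/4)
  2a**3 − 17a**2 − 50a + 425 = ((8/393)a − 68/393)((393/4)a**2 − 9825/4) + (0)
Last nonzero remainder: (393/4)a**2 − 9825/4. Dividing through by 393/4 gives the monic gcd a**2 − 25.
Cancel a**2 − 25 from numerator and denominator to get the reduced form.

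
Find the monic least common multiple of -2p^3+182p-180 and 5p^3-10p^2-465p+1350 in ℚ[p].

By polynomial division,
  -2p^3+182p-180 = (-2/5)(5p^3-10p^2-465p+1350) + (-4p^2-4p+360)
  5p^3-10p^2-465p+1350 = (-(5/4)p+15/4)(-4p^2-4p+360) + (0)
Last nonzero remainder: -4p^2-4p+360. Dividing through by -4 gives the monic gcd p^2+p-90.
Then lcm(f, g) = f·g / gcd(f, g); expanding and making the result monic gives the answer.

p^4-3p^3-91p^2+363p-270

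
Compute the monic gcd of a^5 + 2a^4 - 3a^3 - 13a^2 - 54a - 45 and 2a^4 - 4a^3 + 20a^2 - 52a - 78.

a^2 - 2a - 3

Repeated division with remainder:
  a^5 + 2a^4 - 3a^3 - 13a^2 - 54a - 45 = ((1/2)a + 2)(2a^4 - 4a^3 + 20a^2 - 52a - 78) + (-5a^3 - 27a^2 + 89a + 111)
  2a^4 - 4a^3 + 20a^2 - 52a - 78 = (-(2/5)a + 74/25)(-5a^3 - 27a^2 + 89a + 111) + ((3388/25)a^2 - (6776/25)a - 10164/25)
  -5a^3 - 27a^2 + 89a + 111 = (-(125/3388)a - 925/3388)((3388/25)a^2 - (6776/25)a - 10164/25) + (0)
Last nonzero remainder: (3388/25)a^2 - (6776/25)a - 10164/25. Dividing through by 3388/25 gives the monic gcd a^2 - 2a - 3.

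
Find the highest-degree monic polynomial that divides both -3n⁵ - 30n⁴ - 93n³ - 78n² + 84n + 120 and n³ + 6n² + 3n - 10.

n³ + 6n² + 3n - 10

By polynomial division,
  -3n⁵ - 30n⁴ - 93n³ - 78n² + 84n + 120 = (-3n² - 12n - 12)(n³ + 6n² + 3n - 10) + (0)
The last nonzero remainder n³ + 6n² + 3n - 10 is already monic.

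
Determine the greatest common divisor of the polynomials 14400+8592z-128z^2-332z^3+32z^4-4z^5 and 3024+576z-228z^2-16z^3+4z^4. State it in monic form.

-18-3z+z^2

Apply the Euclidean algorithm:
  -4z^5+32z^4-332z^3-128z^2+8592z+14400 = (-z+4)(4z^4-16z^3-228z^2+576z+3024) + (-496z^3+1360z^2+9312z+2304)
  4z^4-16z^3-228z^2+576z+3024 = (-(1/124)z+39/3844)(-496z^3+1360z^2+9312z+2304) + (-(160200/961)z^2+(480600/961)z+2883600/961)
  -496z^3+1360z^2+9312z+2304 = ((59582/20025)z+15376/20025)(-(160200/961)z^2+(480600/961)z+2883600/961) + (0)
Last nonzero remainder: -(160200/961)z^2+(480600/961)z+2883600/961. Dividing through by -160200/961 gives the monic gcd z^2-3z-18.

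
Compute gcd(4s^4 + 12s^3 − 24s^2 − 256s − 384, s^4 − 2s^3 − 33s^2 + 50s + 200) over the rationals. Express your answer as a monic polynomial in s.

By polynomial division,
  4s^4 + 12s^3 − 24s^2 − 256s − 384 = (4)(s^4 − 2s^3 − 33s^2 + 50s + 200) + (20s^3 + 108s^2 − 456s − 1184)
  s^4 − 2s^3 − 33s^2 + 50s + 200 = ((1/20)s − 37/100)(20s^3 + 108s^2 − 456s − 1184) + ((744/25)s^2 − (1488/25)s − 5952/25)
  20s^3 + 108s^2 − 456s − 1184 = ((125/186)s + 925/186)((744/25)s^2 − (1488/25)s − 5952/25) + (0)
Last nonzero remainder: (744/25)s^2 − (1488/25)s − 5952/25. Dividing through by 744/25 gives the monic gcd s^2 − 2s − 8.

s^2 − 2s − 8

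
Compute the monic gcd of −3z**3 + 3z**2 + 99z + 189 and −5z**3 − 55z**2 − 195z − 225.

z**2 + 6z + 9

Repeated division with remainder:
  −3z**3 + 3z**2 + 99z + 189 = (3/5)(−5z**3 − 55z**2 − 195z − 225) + (36z**2 + 216z + 324)
  −5z**3 − 55z**2 − 195z − 225 = (−(5/36)z − 25/36)(36z**2 + 216z + 324) + (0)
Last nonzero remainder: 36z**2 + 216z + 324. Dividing through by 36 gives the monic gcd z**2 + 6z + 9.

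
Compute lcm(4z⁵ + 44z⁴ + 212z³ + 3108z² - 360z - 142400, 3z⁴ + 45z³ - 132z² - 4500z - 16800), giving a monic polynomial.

z⁷ + 8z⁶ - 50z⁵ - 152z⁴ - 6131z³ - 89720z² + 113100z + 2492000

By polynomial division,
  4z⁵ + 44z⁴ + 212z³ + 3108z² - 360z - 142400 = ((4/3)z - 16/3)(3z⁴ + 45z³ - 132z² - 4500z - 16800) + (628z³ + 8404z² - 1960z - 232000)
  3z⁴ + 45z³ - 132z² - 4500z - 16800 = ((3/628)z + 381/49298)(628z³ + 8404z² - 1960z - 232000) + (-(4623840/24649)z² - (83229120/24649)z - 369907200/24649)
  628z³ + 8404z² - 1960z - 232000 = (-(3869893/1155960)z + 3574105/231192)(-(4623840/24649)z² - (83229120/24649)z - 369907200/24649) + (0)
Last nonzero remainder: -(4623840/24649)z² - (83229120/24649)z - 369907200/24649. Dividing through by -4623840/24649 gives the monic gcd z² + 18z + 80.
Then lcm(f, g) = f·g / gcd(f, g); expanding and making the result monic gives the answer.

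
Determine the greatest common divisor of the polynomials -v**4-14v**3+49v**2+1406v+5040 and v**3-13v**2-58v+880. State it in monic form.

v**2-2v-80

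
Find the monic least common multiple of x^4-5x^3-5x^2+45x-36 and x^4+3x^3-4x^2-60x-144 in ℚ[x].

x^6-x^5-13x^4-35x^3+84x^2+396x-432

By polynomial division,
  x^4-5x^3-5x^2+45x-36 = (x^4+3x^3-4x^2-60x-144) + (-8x^3-x^2+105x+108)
  x^4+3x^3-4x^2-60x-144 = (-(1/8)x-23/64)(-8x^3-x^2+105x+108) + ((561/64)x^2-(561/64)x-1683/16)
  -8x^3-x^2+105x+108 = (-(512/561)x-192/187)((561/64)x^2-(561/64)x-1683/16) + (0)
Last nonzero remainder: (561/64)x^2-(561/64)x-1683/16. Dividing through by 561/64 gives the monic gcd x^2-x-12.
Then lcm(f, g) = f·g / gcd(f, g); expanding and making the result monic gives the answer.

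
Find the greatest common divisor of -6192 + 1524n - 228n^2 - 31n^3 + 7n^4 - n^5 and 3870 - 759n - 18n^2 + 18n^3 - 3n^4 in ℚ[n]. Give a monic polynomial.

258 + n - n^2 + n^3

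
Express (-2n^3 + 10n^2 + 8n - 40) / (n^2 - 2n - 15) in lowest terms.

Euclidean algorithm in ℚ[n]:
  -2n^3 + 10n^2 + 8n - 40 = (-2n + 6)(n^2 - 2n - 15) + (-10n + 50)
  n^2 - 2n - 15 = (-(1/10)n - 3/10)(-10n + 50) + (0)
Last nonzero remainder: -10n + 50. Dividing through by -10 gives the monic gcd n - 5.
Cancel n - 5 from numerator and denominator to get the reduced form.

(-2n^2 + 8)/(n + 3)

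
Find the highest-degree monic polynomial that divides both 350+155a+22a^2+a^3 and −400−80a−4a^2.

Euclidean algorithm in ℚ[a]:
  a^3+22a^2+155a+350 = (−(1/4)a−1/2)(−4a^2−80a−400) + (15a+150)
  −4a^2−80a−400 = (−(4/15)a−8/3)(15a+150) + (0)
Last nonzero remainder: 15a+150. Dividing through by 15 gives the monic gcd a+10.

10+a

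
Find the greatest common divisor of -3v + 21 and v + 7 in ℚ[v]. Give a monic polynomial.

Repeated division with remainder:
  -3v + 21 = (-3)(v + 7) + (42)
  v + 7 = ((1/42)v + 1/6)(42) + (0)
The last nonzero remainder is the constant 42, so the polynomials are coprime and gcd = 1.

1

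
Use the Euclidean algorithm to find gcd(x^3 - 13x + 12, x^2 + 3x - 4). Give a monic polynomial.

By polynomial division,
  x^3 - 13x + 12 = (x - 3)(x^2 + 3x - 4) + (0)
The last nonzero remainder x^2 + 3x - 4 is already monic.

x^2 + 3x - 4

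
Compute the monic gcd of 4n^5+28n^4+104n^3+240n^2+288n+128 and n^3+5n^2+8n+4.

n^3+5n^2+8n+4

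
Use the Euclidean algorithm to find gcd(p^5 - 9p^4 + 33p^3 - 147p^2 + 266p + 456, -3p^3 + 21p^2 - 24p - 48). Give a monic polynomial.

p^2 - 3p - 4

Euclidean algorithm in ℚ[p]:
  p^5 - 9p^4 + 33p^3 - 147p^2 + 266p + 456 = (-(1/3)p^2 + (2/3)p - 11/3)(-3p^3 + 21p^2 - 24p - 48) + (-70p^2 + 210p + 280)
  -3p^3 + 21p^2 - 24p - 48 = ((3/70)p - 6/35)(-70p^2 + 210p + 280) + (0)
Last nonzero remainder: -70p^2 + 210p + 280. Dividing through by -70 gives the monic gcd p^2 - 3p - 4.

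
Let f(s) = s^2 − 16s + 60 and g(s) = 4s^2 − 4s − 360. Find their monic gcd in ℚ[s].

s − 10

Repeated division with remainder:
  s^2 − 16s + 60 = (1/4)(4s^2 − 4s − 360) + (−15s + 150)
  4s^2 − 4s − 360 = (−(4/15)s − 12/5)(−15s + 150) + (0)
Last nonzero remainder: −15s + 150. Dividing through by −15 gives the monic gcd s − 10.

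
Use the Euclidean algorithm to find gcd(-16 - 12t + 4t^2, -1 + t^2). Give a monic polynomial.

1 + t

Repeated division with remainder:
  4t^2 - 12t - 16 = (4)(t^2 - 1) + (-12t - 12)
  t^2 - 1 = (-(1/12)t + 1/12)(-12t - 12) + (0)
Last nonzero remainder: -12t - 12. Dividing through by -12 gives the monic gcd t + 1.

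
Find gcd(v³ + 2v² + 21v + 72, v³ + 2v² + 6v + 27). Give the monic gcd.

Apply the Euclidean algorithm:
  v³ + 2v² + 21v + 72 = (v³ + 2v² + 6v + 27) + (15v + 45)
  v³ + 2v² + 6v + 27 = ((1/15)v² − (1/15)v + 3/5)(15v + 45) + (0)
Last nonzero remainder: 15v + 45. Dividing through by 15 gives the monic gcd v + 3.

v + 3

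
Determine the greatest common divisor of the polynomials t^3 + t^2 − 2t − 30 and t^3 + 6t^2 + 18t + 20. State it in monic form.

t^2 + 4t + 10

Euclidean algorithm in ℚ[t]:
  t^3 + t^2 − 2t − 30 = (t^3 + 6t^2 + 18t + 20) + (−5t^2 − 20t − 50)
  t^3 + 6t^2 + 18t + 20 = (−(1/5)t − 2/5)(−5t^2 − 20t − 50) + (0)
Last nonzero remainder: −5t^2 − 20t − 50. Dividing through by −5 gives the monic gcd t^2 + 4t + 10.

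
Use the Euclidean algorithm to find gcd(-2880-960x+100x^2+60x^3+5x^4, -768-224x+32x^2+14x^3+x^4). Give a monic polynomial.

Apply the Euclidean algorithm:
  5x^4+60x^3+100x^2-960x-2880 = (5)(x^4+14x^3+32x^2-224x-768) + (-10x^3-60x^2+160x+960)
  x^4+14x^3+32x^2-224x-768 = (-(1/10)x-4/5)(-10x^3-60x^2+160x+960) + (0)
Last nonzero remainder: -10x^3-60x^2+160x+960. Dividing through by -10 gives the monic gcd x^3+6x^2-16x-96.

-96-16x+6x^2+x^3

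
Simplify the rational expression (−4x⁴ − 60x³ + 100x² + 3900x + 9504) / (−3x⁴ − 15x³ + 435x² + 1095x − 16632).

(4x + 12)/(3x − 21)

Repeated division with remainder:
  −4x⁴ − 60x³ + 100x² + 3900x + 9504 = (4/3)(−3x⁴ − 15x³ + 435x² + 1095x − 16632) + (−40x³ − 480x² + 2440x + 31680)
  −3x⁴ − 15x³ + 435x² + 1095x − 16632 = ((3/40)x − 21/40)(−40x³ − 480x² + 2440x + 31680) + (0)
Last nonzero remainder: −40x³ − 480x² + 2440x + 31680. Dividing through by −40 gives the monic gcd x³ + 12x² − 61x − 792.
Cancel x³ + 12x² − 61x − 792 from numerator and denominator to get the reduced form.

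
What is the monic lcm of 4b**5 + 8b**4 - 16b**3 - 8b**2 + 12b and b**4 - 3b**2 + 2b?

b**6 + 4b**5 - 10b**3 - b**2 + 6b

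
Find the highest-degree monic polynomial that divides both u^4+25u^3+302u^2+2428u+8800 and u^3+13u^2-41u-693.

u+11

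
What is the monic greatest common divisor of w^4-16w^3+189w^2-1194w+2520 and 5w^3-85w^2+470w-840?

Apply the Euclidean algorithm:
  w^4-16w^3+189w^2-1194w+2520 = ((1/5)w+1/5)(5w^3-85w^2+470w-840) + (112w^2-1120w+2688)
  5w^3-85w^2+470w-840 = ((5/112)w-5/16)(112w^2-1120w+2688) + (0)
Last nonzero remainder: 112w^2-1120w+2688. Dividing through by 112 gives the monic gcd w^2-10w+24.

w^2-10w+24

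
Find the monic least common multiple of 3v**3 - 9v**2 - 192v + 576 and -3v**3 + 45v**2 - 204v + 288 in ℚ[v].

Euclidean algorithm in ℚ[v]:
  3v**3 - 9v**2 - 192v + 576 = (-1)(-3v**3 + 45v**2 - 204v + 288) + (36v**2 - 396v + 864)
  -3v**3 + 45v**2 - 204v + 288 = (-(1/12)v + 1/3)(36v**2 - 396v + 864) + (0)
Last nonzero remainder: 36v**2 - 396v + 864. Dividing through by 36 gives the monic gcd v**2 - 11v + 24.
Then lcm(f, g) = f·g / gcd(f, g); expanding and making the result monic gives the answer.

v**4 - 7v**3 - 52v**2 + 448v - 768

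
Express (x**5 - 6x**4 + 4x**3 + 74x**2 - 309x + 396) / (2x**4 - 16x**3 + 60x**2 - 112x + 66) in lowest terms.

Euclidean algorithm in ℚ[x]:
  x**5 - 6x**4 + 4x**3 + 74x**2 - 309x + 396 = ((1/2)x + 1)(2x**4 - 16x**3 + 60x**2 - 112x + 66) + (-10x**3 + 70x**2 - 230x + 330)
  2x**4 - 16x**3 + 60x**2 - 112x + 66 = (-(1/5)x + 1/5)(-10x**3 + 70x**2 - 230x + 330) + (0)
Last nonzero remainder: -10x**3 + 70x**2 - 230x + 330. Dividing through by -10 gives the monic gcd x**3 - 7x**2 + 23x - 33.
Cancel x**3 - 7x**2 + 23x - 33 from numerator and denominator to get the reduced form.

(x**2 + x - 12)/(2x - 2)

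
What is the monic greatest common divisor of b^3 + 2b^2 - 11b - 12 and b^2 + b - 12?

Apply the Euclidean algorithm:
  b^3 + 2b^2 - 11b - 12 = (b + 1)(b^2 + b - 12) + (0)
The last nonzero remainder b^2 + b - 12 is already monic.

b^2 + b - 12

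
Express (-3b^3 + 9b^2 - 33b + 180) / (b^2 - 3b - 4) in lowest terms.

(-3b^2 - 3b - 45)/(b + 1)

By polynomial division,
  -3b^3 + 9b^2 - 33b + 180 = (-3b)(b^2 - 3b - 4) + (-45b + 180)
  b^2 - 3b - 4 = (-(1/45)b - 1/45)(-45b + 180) + (0)
Last nonzero remainder: -45b + 180. Dividing through by -45 gives the monic gcd b - 4.
Cancel b - 4 from numerator and denominator to get the reduced form.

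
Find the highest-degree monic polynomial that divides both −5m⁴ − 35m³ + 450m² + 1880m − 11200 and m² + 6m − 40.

m² + 6m − 40

Repeated division with remainder:
  −5m⁴ − 35m³ + 450m² + 1880m − 11200 = (−5m² − 5m + 280)(m² + 6m − 40) + (0)
The last nonzero remainder m² + 6m − 40 is already monic.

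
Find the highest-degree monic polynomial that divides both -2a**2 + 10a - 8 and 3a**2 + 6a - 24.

Euclidean algorithm in ℚ[a]:
  -2a**2 + 10a - 8 = (-2/3)(3a**2 + 6a - 24) + (14a - 24)
  3a**2 + 6a - 24 = ((3/14)a + 39/49)(14a - 24) + (-240/49)
  14a - 24 = (-(343/120)a + 49/10)(-240/49) + (0)
The last nonzero remainder is the constant -240/49, so the polynomials are coprime and gcd = 1.

1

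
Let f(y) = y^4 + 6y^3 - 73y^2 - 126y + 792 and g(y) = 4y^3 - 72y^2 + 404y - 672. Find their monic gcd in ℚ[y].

y - 3

Repeated division with remainder:
  y^4 + 6y^3 - 73y^2 - 126y + 792 = ((1/4)y + 6)(4y^3 - 72y^2 + 404y - 672) + (258y^2 - 2382y + 4824)
  4y^3 - 72y^2 + 404y - 672 = ((2/129)y - 754/5547)(258y^2 - 2382y + 4824) + ((10032/1849)y - 30096/1849)
  258y^2 - 2382y + 4824 = ((79507/1672)y - 123883/418)((10032/1849)y - 30096/1849) + (0)
Last nonzero remainder: (10032/1849)y - 30096/1849. Dividing through by 10032/1849 gives the monic gcd y - 3.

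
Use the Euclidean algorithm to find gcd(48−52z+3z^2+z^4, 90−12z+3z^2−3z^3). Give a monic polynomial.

−3+z

Apply the Euclidean algorithm:
  z^4+3z^2−52z+48 = (−(1/3)z−1/3)(−3z^3+3z^2−12z+90) + (−26z+78)
  −3z^3+3z^2−12z+90 = ((3/26)z^2+(3/13)z+15/13)(−26z+78) + (0)
Last nonzero remainder: −26z+78. Dividing through by −26 gives the monic gcd z−3.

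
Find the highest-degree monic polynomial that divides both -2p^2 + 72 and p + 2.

1

Euclidean algorithm in ℚ[p]:
  -2p^2 + 72 = (-2p + 4)(p + 2) + (64)
  p + 2 = ((1/64)p + 1/32)(64) + (0)
The last nonzero remainder is the constant 64, so the polynomials are coprime and gcd = 1.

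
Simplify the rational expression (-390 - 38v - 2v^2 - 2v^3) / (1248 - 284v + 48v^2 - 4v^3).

(5 + v)/(-16 + 2v)

By polynomial division,
  -2v^3 - 2v^2 - 38v - 390 = (1/2)(-4v^3 + 48v^2 - 284v + 1248) + (-26v^2 + 104v - 1014)
  -4v^3 + 48v^2 - 284v + 1248 = ((2/13)v - 16/13)(-26v^2 + 104v - 1014) + (0)
Last nonzero remainder: -26v^2 + 104v - 1014. Dividing through by -26 gives the monic gcd v^2 - 4v + 39.
Cancel v^2 - 4v + 39 from numerator and denominator to get the reduced form.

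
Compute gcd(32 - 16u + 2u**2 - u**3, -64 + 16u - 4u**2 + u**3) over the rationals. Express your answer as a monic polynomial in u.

Apply the Euclidean algorithm:
  -u**3 + 2u**2 - 16u + 32 = (-1)(u**3 - 4u**2 + 16u - 64) + (-2u**2 - 32)
  u**3 - 4u**2 + 16u - 64 = (-(1/2)u + 2)(-2u**2 - 32) + (0)
Last nonzero remainder: -2u**2 - 32. Dividing through by -2 gives the monic gcd u**2 + 16.

16 + u**2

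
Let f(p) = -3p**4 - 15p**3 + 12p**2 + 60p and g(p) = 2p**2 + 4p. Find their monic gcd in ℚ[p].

p**2 + 2p

Apply the Euclidean algorithm:
  -3p**4 - 15p**3 + 12p**2 + 60p = (-(3/2)p**2 - (9/2)p + 15)(2p**2 + 4p) + (0)
Last nonzero remainder: 2p**2 + 4p. Dividing through by 2 gives the monic gcd p**2 + 2p.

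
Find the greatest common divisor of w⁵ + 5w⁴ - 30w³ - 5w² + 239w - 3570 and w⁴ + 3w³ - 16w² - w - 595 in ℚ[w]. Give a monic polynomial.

w² + 2w - 35

Repeated division with remainder:
  w⁵ + 5w⁴ - 30w³ - 5w² + 239w - 3570 = (w + 2)(w⁴ + 3w³ - 16w² - w - 595) + (-20w³ + 28w² + 836w - 2380)
  w⁴ + 3w³ - 16w² - w - 595 = (-(1/20)w - 11/50)(-20w³ + 28w² + 836w - 2380) + ((799/25)w² + (1598/25)w - 5593/5)
  -20w³ + 28w² + 836w - 2380 = (-(500/799)w + 100/47)((799/25)w² + (1598/25)w - 5593/5) + (0)
Last nonzero remainder: (799/25)w² + (1598/25)w - 5593/5. Dividing through by 799/25 gives the monic gcd w² + 2w - 35.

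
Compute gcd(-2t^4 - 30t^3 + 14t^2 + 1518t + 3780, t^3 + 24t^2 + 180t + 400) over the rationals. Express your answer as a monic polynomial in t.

Apply the Euclidean algorithm:
  -2t^4 - 30t^3 + 14t^2 + 1518t + 3780 = (-2t + 18)(t^3 + 24t^2 + 180t + 400) + (-58t^2 - 922t - 3420)
  t^3 + 24t^2 + 180t + 400 = (-(1/58)t - 235/1682)(-58t^2 - 922t - 3420) + (-(6545/841)t - 65450/841)
  -58t^2 - 922t - 3420 = ((48778/6545)t + 287622/6545)(-(6545/841)t - 65450/841) + (0)
Last nonzero remainder: -(6545/841)t - 65450/841. Dividing through by -6545/841 gives the monic gcd t + 10.

t + 10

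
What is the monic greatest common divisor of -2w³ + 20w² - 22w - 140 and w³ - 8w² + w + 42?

w² - 5w - 14

Apply the Euclidean algorithm:
  -2w³ + 20w² - 22w - 140 = (-2)(w³ - 8w² + w + 42) + (4w² - 20w - 56)
  w³ - 8w² + w + 42 = ((1/4)w - 3/4)(4w² - 20w - 56) + (0)
Last nonzero remainder: 4w² - 20w - 56. Dividing through by 4 gives the monic gcd w² - 5w - 14.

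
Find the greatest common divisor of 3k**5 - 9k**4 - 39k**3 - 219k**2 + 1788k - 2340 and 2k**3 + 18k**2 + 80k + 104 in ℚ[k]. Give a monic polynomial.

k**2 + 7k + 26

Apply the Euclidean algorithm:
  3k**5 - 9k**4 - 39k**3 - 219k**2 + 1788k - 2340 = ((3/2)k**2 - 18k + 165/2)(2k**3 + 18k**2 + 80k + 104) + (-420k**2 - 2940k - 10920)
  2k**3 + 18k**2 + 80k + 104 = (-(1/210)k - 1/105)(-420k**2 - 2940k - 10920) + (0)
Last nonzero remainder: -420k**2 - 2940k - 10920. Dividing through by -420 gives the monic gcd k**2 + 7k + 26.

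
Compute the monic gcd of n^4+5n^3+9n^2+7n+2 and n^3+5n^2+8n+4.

n^2+3n+2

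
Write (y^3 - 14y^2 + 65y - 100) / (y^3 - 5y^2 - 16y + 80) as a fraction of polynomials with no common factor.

Apply the Euclidean algorithm:
  y^3 - 14y^2 + 65y - 100 = (y^3 - 5y^2 - 16y + 80) + (-9y^2 + 81y - 180)
  y^3 - 5y^2 - 16y + 80 = (-(1/9)y - 4/9)(-9y^2 + 81y - 180) + (0)
Last nonzero remainder: -9y^2 + 81y - 180. Dividing through by -9 gives the monic gcd y^2 - 9y + 20.
Cancel y^2 - 9y + 20 from numerator and denominator to get the reduced form.

(y - 5)/(y + 4)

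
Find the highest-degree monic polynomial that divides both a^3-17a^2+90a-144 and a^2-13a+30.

a-3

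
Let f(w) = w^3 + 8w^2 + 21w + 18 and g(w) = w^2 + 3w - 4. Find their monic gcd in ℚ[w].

Apply the Euclidean algorithm:
  w^3 + 8w^2 + 21w + 18 = (w + 5)(w^2 + 3w - 4) + (10w + 38)
  w^2 + 3w - 4 = ((1/10)w - 2/25)(10w + 38) + (-24/25)
  10w + 38 = (-(125/12)w - 475/12)(-24/25) + (0)
The last nonzero remainder is the constant -24/25, so the polynomials are coprime and gcd = 1.

1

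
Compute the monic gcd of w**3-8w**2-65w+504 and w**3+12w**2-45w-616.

w**2+w-56

Apply the Euclidean algorithm:
  w**3-8w**2-65w+504 = (w**3+12w**2-45w-616) + (-20w**2-20w+1120)
  w**3+12w**2-45w-616 = (-(1/20)w-11/20)(-20w**2-20w+1120) + (0)
Last nonzero remainder: -20w**2-20w+1120. Dividing through by -20 gives the monic gcd w**2+w-56.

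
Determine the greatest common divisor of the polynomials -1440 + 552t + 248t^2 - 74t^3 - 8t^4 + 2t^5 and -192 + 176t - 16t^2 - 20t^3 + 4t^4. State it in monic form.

By polynomial division,
  2t^5 - 8t^4 - 74t^3 + 248t^2 + 552t - 1440 = ((1/2)t + 1/2)(4t^4 - 20t^3 - 16t^2 + 176t - 192) + (-56t^3 + 168t^2 + 560t - 1344)
  4t^4 - 20t^3 - 16t^2 + 176t - 192 = (-(1/14)t + 1/7)(-56t^3 + 168t^2 + 560t - 1344) + (0)
Last nonzero remainder: -56t^3 + 168t^2 + 560t - 1344. Dividing through by -56 gives the monic gcd t^3 - 3t^2 - 10t + 24.

24 - 10t - 3t^2 + t^3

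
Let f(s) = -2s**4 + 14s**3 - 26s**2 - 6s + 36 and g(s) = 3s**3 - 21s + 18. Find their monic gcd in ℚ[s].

s - 2

Repeated division with remainder:
  -2s**4 + 14s**3 - 26s**2 - 6s + 36 = (-(2/3)s + 14/3)(3s**3 - 21s + 18) + (-40s**2 + 104s - 48)
  3s**3 - 21s + 18 = (-(3/40)s - 39/200)(-40s**2 + 104s - 48) + (-(108/25)s + 216/25)
  -40s**2 + 104s - 48 = ((250/27)s - 50/9)(-(108/25)s + 216/25) + (0)
Last nonzero remainder: -(108/25)s + 216/25. Dividing through by -108/25 gives the monic gcd s - 2.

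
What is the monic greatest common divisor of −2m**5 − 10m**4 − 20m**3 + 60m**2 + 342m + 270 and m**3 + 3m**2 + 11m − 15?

m**2 + 4m + 15

Euclidean algorithm in ℚ[m]:
  −2m**5 − 10m**4 − 20m**3 + 60m**2 + 342m + 270 = (−2m**2 − 4m + 14)(m**3 + 3m**2 + 11m − 15) + (32m**2 + 128m + 480)
  m**3 + 3m**2 + 11m − 15 = ((1/32)m − 1/32)(32m**2 + 128m + 480) + (0)
Last nonzero remainder: 32m**2 + 128m + 480. Dividing through by 32 gives the monic gcd m**2 + 4m + 15.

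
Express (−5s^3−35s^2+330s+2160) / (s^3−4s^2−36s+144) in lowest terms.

Repeated division with remainder:
  −5s^3−35s^2+330s+2160 = (−5)(s^3−4s^2−36s+144) + (−55s^2+150s+2880)
  s^3−4s^2−36s+144 = (−(1/55)s+14/605)(−55s^2+150s+2880) + ((1560/121)s+9360/121)
  −55s^2+150s+2880 = (−(1331/312)s+484/13)((1560/121)s+9360/121) + (0)
Last nonzero remainder: (1560/121)s+9360/121. Dividing through by 1560/121 gives the monic gcd s+6.
Cancel s+6 from numerator and denominator to get the reduced form.

(−5s^2−5s+360)/(s^2−10s+24)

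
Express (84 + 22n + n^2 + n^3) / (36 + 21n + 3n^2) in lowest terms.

(28 − 2n + n^2)/(12 + 3n)

Euclidean algorithm in ℚ[n]:
  n^3 + n^2 + 22n + 84 = ((1/3)n − 2)(3n^2 + 21n + 36) + (52n + 156)
  3n^2 + 21n + 36 = ((3/52)n + 3/13)(52n + 156) + (0)
Last nonzero remainder: 52n + 156. Dividing through by 52 gives the monic gcd n + 3.
Cancel n + 3 from numerator and denominator to get the reduced form.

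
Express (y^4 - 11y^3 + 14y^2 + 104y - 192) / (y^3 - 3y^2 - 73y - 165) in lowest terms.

Apply the Euclidean algorithm:
  y^4 - 11y^3 + 14y^2 + 104y - 192 = (y - 8)(y^3 - 3y^2 - 73y - 165) + (63y^2 - 315y - 1512)
  y^3 - 3y^2 - 73y - 165 = ((1/63)y + 2/63)(63y^2 - 315y - 1512) + (-39y - 117)
  63y^2 - 315y - 1512 = (-(21/13)y + 168/13)(-39y - 117) + (0)
Last nonzero remainder: -39y - 117. Dividing through by -39 gives the monic gcd y + 3.
Cancel y + 3 from numerator and denominator to get the reduced form.

(y^3 - 14y^2 + 56y - 64)/(y^2 - 6y - 55)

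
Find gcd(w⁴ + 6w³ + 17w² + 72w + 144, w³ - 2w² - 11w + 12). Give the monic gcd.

w + 3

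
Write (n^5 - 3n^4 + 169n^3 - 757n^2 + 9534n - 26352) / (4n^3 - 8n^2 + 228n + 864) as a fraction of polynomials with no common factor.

Euclidean algorithm in ℚ[n]:
  n^5 - 3n^4 + 169n^3 - 757n^2 + 9534n - 26352 = ((1/4)n^2 - (1/4)n + 55/2)(4n^3 - 8n^2 + 228n + 864) + (-696n^2 + 3480n - 50112)
  4n^3 - 8n^2 + 228n + 864 = (-(1/174)n - 1/58)(-696n^2 + 3480n - 50112) + (0)
Last nonzero remainder: -696n^2 + 3480n - 50112. Dividing through by -696 gives the monic gcd n^2 - 5n + 72.
Cancel n^2 - 5n + 72 from numerator and denominator to get the reduced form.

(n^3 + 2n^2 + 107n - 366)/(4n + 12)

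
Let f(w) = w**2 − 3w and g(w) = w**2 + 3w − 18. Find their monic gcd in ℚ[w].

Repeated division with remainder:
  w**2 − 3w = (w**2 + 3w − 18) + (−6w + 18)
  w**2 + 3w − 18 = (−(1/6)w − 1)(−6w + 18) + (0)
Last nonzero remainder: −6w + 18. Dividing through by −6 gives the monic gcd w − 3.

w − 3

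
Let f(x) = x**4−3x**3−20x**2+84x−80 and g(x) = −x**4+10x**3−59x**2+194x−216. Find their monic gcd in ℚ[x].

x**2−6x+8

By polynomial division,
  x**4−3x**3−20x**2+84x−80 = (−1)(−x**4+10x**3−59x**2+194x−216) + (7x**3−79x**2+278x−296)
  −x**4+10x**3−59x**2+194x−216 = (−(1/7)x−9/49)(7x**3−79x**2+278x−296) + (−(1656/49)x**2+(9936/49)x−13248/49)
  7x**3−79x**2+278x−296 = (−(343/1656)x+1813/1656)(−(1656/49)x**2+(9936/49)x−13248/49) + (0)
Last nonzero remainder: −(1656/49)x**2+(9936/49)x−13248/49. Dividing through by −1656/49 gives the monic gcd x**2−6x+8.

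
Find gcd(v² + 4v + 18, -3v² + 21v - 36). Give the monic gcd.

Repeated division with remainder:
  v² + 4v + 18 = (-1/3)(-3v² + 21v - 36) + (11v + 6)
  -3v² + 21v - 36 = (-(3/11)v + 249/121)(11v + 6) + (-5850/121)
  11v + 6 = (-(1331/5850)v - 121/975)(-5850/121) + (0)
The last nonzero remainder is the constant -5850/121, so the polynomials are coprime and gcd = 1.

1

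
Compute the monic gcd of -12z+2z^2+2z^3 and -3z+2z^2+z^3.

By polynomial division,
  2z^3+2z^2-12z = (2)(z^3+2z^2-3z) + (-2z^2-6z)
  z^3+2z^2-3z = (-(1/2)z+1/2)(-2z^2-6z) + (0)
Last nonzero remainder: -2z^2-6z. Dividing through by -2 gives the monic gcd z^2+3z.

3z+z^2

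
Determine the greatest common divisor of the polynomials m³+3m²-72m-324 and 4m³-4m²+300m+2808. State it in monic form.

m+6

By polynomial division,
  m³+3m²-72m-324 = (1/4)(4m³-4m²+300m+2808) + (4m²-147m-1026)
  4m³-4m²+300m+2808 = (m+143/4)(4m²-147m-1026) + ((26325/4)m+78975/2)
  4m²-147m-1026 = ((16/26325)m-76/2925)((26325/4)m+78975/2) + (0)
Last nonzero remainder: (26325/4)m+78975/2. Dividing through by 26325/4 gives the monic gcd m+6.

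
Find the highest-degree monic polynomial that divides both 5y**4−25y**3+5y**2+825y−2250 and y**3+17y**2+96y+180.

y+5

Repeated division with remainder:
  5y**4−25y**3+5y**2+825y−2250 = (5y−110)(y**3+17y**2+96y+180) + (1395y**2+10485y+17550)
  y**3+17y**2+96y+180 = ((1/1395)y+98/14415)(1395y**2+10485y+17550) + ((11664/961)y+58320/961)
  1395y**2+10485y+17550 = ((148955/1296)y+62465/216)((11664/961)y+58320/961) + (0)
Last nonzero remainder: (11664/961)y+58320/961. Dividing through by 11664/961 gives the monic gcd y+5.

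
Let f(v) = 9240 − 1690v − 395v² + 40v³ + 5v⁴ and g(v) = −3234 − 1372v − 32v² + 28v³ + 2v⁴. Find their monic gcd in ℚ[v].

Euclidean algorithm in ℚ[v]:
  5v⁴ + 40v³ − 395v² − 1690v + 9240 = (5/2)(2v⁴ + 28v³ − 32v² − 1372v − 3234) + (−30v³ − 315v² + 1740v + 17325)
  2v⁴ + 28v³ − 32v² − 1372v − 3234 = (−(1/15)v − 7/30)(−30v³ − 315v² + 1740v + 17325) + ((21/2)v² + 189v + 1617/2)
  −30v³ − 315v² + 1740v + 17325 = (−(20/7)v + 150/7)((21/2)v² + 189v + 1617/2) + (0)
Last nonzero remainder: (21/2)v² + 189v + 1617/2. Dividing through by 21/2 gives the monic gcd v² + 18v + 77.

77 + 18v + v²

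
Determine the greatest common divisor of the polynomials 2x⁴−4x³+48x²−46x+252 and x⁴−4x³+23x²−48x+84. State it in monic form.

x²−x+14

Repeated division with remainder:
  2x⁴−4x³+48x²−46x+252 = (2)(x⁴−4x³+23x²−48x+84) + (4x³+2x²+50x+84)
  x⁴−4x³+23x²−48x+84 = ((1/4)x−9/8)(4x³+2x²+50x+84) + ((51/4)x²−(51/4)x+357/2)
  4x³+2x²+50x+84 = ((16/51)x+8/17)((51/4)x²−(51/4)x+357/2) + (0)
Last nonzero remainder: (51/4)x²−(51/4)x+357/2. Dividing through by 51/4 gives the monic gcd x²−x+14.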